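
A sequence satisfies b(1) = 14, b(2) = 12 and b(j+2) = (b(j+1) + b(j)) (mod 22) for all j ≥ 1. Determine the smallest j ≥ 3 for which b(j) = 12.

Computing terms: b(1) = 14, b(2) = 12, b(3) = 4, b(4) = 16, b(5) = 20, b(6) = 14, b(7) = 12.
Since (b(6), b(7)) = (b(1), b(2)) = (14, 12) (two consecutive terms determine the rest), the sequence is periodic with period 5.
The value 12 next appears (with j ≥ 3) at b(7).

7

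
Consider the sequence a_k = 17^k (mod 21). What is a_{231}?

Computing terms: a_0 = 1; a_1 = 17; a_2 = 16; a_3 = 20; a_4 = 4; a_5 = 5; a_6 = 1.
Since a_6 = a_0 = 1, the sequence is periodic with period 6.
(231 - 0) mod 6 = 3, so a_{231} = a_3 = 20.

20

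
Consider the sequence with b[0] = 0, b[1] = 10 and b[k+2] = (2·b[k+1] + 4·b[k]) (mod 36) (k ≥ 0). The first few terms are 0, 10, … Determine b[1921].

Listing terms: b[0] = 0, b[1] = 10, b[2] = 20, b[3] = 8, b[4] = 24, b[5] = 8, b[6] = 4, b[7] = 4, b[8] = 24, b[9] = 28, b[10] = 8, b[11] = 20, b[12] = 0, b[13] = 8, b[14] = 16, b[15] = 28, b[16] = 12, b[17] = 28, b[18] = 32, b[19] = 32, b[20] = 12, b[21] = 8, b[22] = 28, b[23] = 16, b[24] = 0, b[25] = 28, b[26] = 20, b[27] = 8.
Since (b[26], b[27]) = (b[2], b[3]) = (20, 8) (two consecutive terms determine the rest), the sequence is eventually periodic: after a pre-period of length 2 it cycles with period 24.
For k ≥ 2, b[k] depends only on (k - 2) mod 24. (1921 - 2) mod 24 = 23, so b[1921] = b[25] = 28.

28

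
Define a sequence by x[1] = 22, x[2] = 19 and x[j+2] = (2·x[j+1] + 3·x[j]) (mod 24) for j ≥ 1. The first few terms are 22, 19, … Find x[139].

8

Computing terms: x[1] = 22, x[2] = 19, x[3] = 8, x[4] = 1, x[5] = 2, x[6] = 7, x[7] = 20, x[8] = 13, x[9] = 14, x[10] = 19, x[11] = 8.
Since (x[10], x[11]) = (x[2], x[3]) = (19, 8) (two consecutive terms determine the rest), the sequence is eventually periodic: after a pre-period of length 1 it cycles with period 8.
For j ≥ 2, x[j] depends only on (j - 2) mod 8. (139 - 2) mod 8 = 1, so x[139] = x[3] = 8.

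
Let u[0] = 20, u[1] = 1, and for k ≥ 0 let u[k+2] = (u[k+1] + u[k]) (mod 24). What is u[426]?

u[0] = 20, u[1] = 1, u[2] = 21, u[3] = 22, u[4] = 19, u[5] = 17, u[6] = 12, u[7] = 5, u[8] = 17, u[9] = 22, u[10] = 15, u[11] = 13, u[12] = 4, u[13] = 17, u[14] = 21, u[15] = 14, u[16] = 11, u[17] = 1, u[18] = 12, u[19] = 13, u[20] = 1, u[21] = 14, u[22] = 15, u[23] = 5, u[24] = 20, u[25] = 1.
The sequence repeats with period 24.
So u[426] = u[0 + ((426-0) mod 24)] = u[18] = 12.

12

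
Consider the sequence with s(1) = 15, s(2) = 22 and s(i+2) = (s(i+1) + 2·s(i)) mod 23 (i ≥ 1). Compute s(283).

We have s(1) = 15, s(2) = 22, s(3) = 6, s(4) = 4, s(5) = 16, s(6) = 1, s(7) = 10, s(8) = 12, s(9) = 9, s(10) = 10, s(11) = 5, s(12) = 2, s(13) = 12, s(14) = 16, s(15) = 17, s(16) = 3, s(17) = 14, s(18) = 20, s(19) = 2, s(20) = 19, s(21) = 0, s(22) = 15, s(23) = 15, s(24) = 22.
The sequence repeats with period 22.
(283 - 1) mod 22 = 18, so s(283) = s(19) = 2.

2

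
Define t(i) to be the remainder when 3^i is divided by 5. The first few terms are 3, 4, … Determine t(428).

We have t(1) = 3; t(2) = 4; t(3) = 2; t(4) = 1; t(5) = 3.
The sequence repeats with period 4.
So t(428) = t(1 + ((428-1) mod 4)) = t(4) = 1.

1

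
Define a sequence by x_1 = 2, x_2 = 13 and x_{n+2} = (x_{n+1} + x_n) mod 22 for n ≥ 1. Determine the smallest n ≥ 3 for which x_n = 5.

We have x_1 = 2, x_2 = 13, x_3 = 15, x_4 = 6, x_5 = 21, x_6 = 5, x_7 = 4, x_8 = 9, x_9 = 13, x_{10} = 0, x_{11} = 13, x_{12} = 13, x_{13} = 4, x_{14} = 17, x_{15} = 21, x_{16} = 16, x_{17} = 15, x_{18} = 9, x_{19} = 2, x_{20} = 11, x_{21} = 13, x_{22} = 2, x_{23} = 15, x_{24} = 17, x_{25} = 10, x_{26} = 5, x_{27} = 15, x_{28} = 20, x_{29} = 13, x_{30} = 11, x_{31} = 2, x_{32} = 13.
Since (x_{31}, x_{32}) = (x_1, x_2) = (2, 13) (two consecutive terms determine the rest), the sequence is periodic with period 30.
The value 5 first appears (with n ≥ 3) at x_6.

6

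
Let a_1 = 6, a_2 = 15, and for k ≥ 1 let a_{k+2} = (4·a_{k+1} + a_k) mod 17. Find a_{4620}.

a_1 = 6,  a_2 = 15,  a_3 = 15,  a_4 = 7,  a_5 = 9,  a_6 = 9,  a_7 = 11,  a_8 = 2,  a_9 = 2,  a_{10} = 10,  a_{11} = 8,  a_{12} = 8,  a_{13} = 6,  a_{14} = 15.
Since (a_{13}, a_{14}) = (a_1, a_2) = (6, 15) (two consecutive terms determine the rest), the sequence is periodic with period 12.
(4620 - 1) mod 12 = 11, so a_{4620} = a_{12} = 8.

8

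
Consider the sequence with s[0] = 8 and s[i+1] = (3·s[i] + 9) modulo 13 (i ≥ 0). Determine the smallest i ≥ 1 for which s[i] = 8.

s[0] = 8, s[1] = 7, s[2] = 4, s[3] = 8.
Since s[3] = s[0] = 8, the sequence is periodic with period 3.
The value 8 next appears (with i ≥ 1) at s[3].

3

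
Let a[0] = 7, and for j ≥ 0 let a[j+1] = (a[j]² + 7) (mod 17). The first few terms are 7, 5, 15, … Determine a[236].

a[0] = 7; a[1] = 5; a[2] = 15; a[3] = 11; a[4] = 9; a[5] = 3; a[6] = 16; a[7] = 8; a[8] = 3.
Since a[8] = a[5] = 3, the sequence is eventually periodic: after a pre-period of length 5 it cycles with period 3.
For j ≥ 5, a[j] depends only on (j - 5) mod 3. (236 - 5) mod 3 = 0, so a[236] = a[5] = 3.

3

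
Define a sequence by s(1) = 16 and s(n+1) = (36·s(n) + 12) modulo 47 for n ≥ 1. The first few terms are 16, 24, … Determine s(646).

We have s(1) = 16; s(2) = 24; s(3) = 30; s(4) = 11; s(5) = 32; s(6) = 36; s(7) = 39; s(8) = 6; s(9) = 40; s(10) = 42; s(11) = 20; s(12) = 27; s(13) = 44; s(14) = 45; s(15) = 34; s(16) = 14; s(17) = 46; s(18) = 23; s(19) = 41; s(20) = 31; s(21) = 0; s(22) = 12; s(23) = 21; s(24) = 16.
The sequence repeats with period 23.
(646 - 1) mod 23 = 1, so s(646) = s(2) = 24.

24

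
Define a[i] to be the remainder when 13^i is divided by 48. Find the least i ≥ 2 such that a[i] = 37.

3

We have a[1] = 13, a[2] = 25, a[3] = 37, a[4] = 1, a[5] = 13.
Since a[5] = a[1] = 13, the sequence is periodic with period 4.
The value 37 first appears (with i ≥ 2) at a[3].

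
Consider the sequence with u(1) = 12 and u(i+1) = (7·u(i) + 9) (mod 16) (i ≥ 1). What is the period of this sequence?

u(1) = 12; u(2) = 13; u(3) = 4; u(4) = 5; u(5) = 12.
The sequence repeats with period 4.

4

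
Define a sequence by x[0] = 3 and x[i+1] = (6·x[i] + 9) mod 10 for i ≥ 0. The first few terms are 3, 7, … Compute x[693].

5

Listing terms: x[0] = 3, x[1] = 7, x[2] = 1, x[3] = 5, x[4] = 9, x[5] = 3.
The sequence repeats with period 5.
So x[693] = x[0 + ((693-0) mod 5)] = x[3] = 5.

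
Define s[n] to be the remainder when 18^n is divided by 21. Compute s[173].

9

s[1] = 18, s[2] = 9, s[3] = 15, s[4] = 18.
The sequence repeats with period 3.
(173 - 1) mod 3 = 1, so s[173] = s[2] = 9.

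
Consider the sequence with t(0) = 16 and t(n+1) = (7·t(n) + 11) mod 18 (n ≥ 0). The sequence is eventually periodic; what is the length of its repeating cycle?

18

t(0) = 16,  t(1) = 15,  t(2) = 8,  t(3) = 13,  t(4) = 12,  t(5) = 5,  t(6) = 10,  t(7) = 9,  t(8) = 2,  t(9) = 7,  t(10) = 6,  t(11) = 17,  t(12) = 4,  t(13) = 3,  t(14) = 14,  t(15) = 1,  t(16) = 0,  t(17) = 11,  t(18) = 16.
Since t(18) = t(0) = 16, the sequence is periodic with period 18.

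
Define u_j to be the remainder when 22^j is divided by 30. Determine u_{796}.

16

u_1 = 22, u_2 = 4, u_3 = 28, u_4 = 16, u_5 = 22.
The sequence repeats with period 4.
(796 - 1) mod 4 = 3, so u_{796} = u_4 = 16.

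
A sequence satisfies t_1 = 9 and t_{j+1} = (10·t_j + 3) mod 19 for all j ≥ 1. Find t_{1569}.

2

Listing terms: t_1 = 9,  t_2 = 17,  t_3 = 2,  t_4 = 4,  t_5 = 5,  t_6 = 15,  t_7 = 1,  t_8 = 13,  t_9 = 0,  t_{10} = 3,  t_{11} = 14,  t_{12} = 10,  t_{13} = 8,  t_{14} = 7,  t_{15} = 16,  t_{16} = 11,  t_{17} = 18,  t_{18} = 12,  t_{19} = 9.
Since t_{19} = t_1 = 9, the sequence is periodic with period 18.
So t_{1569} = t_{1 + ((1569-1) mod 18)} = t_3 = 2.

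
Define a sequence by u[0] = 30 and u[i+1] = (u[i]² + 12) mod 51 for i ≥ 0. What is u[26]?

48

We have u[0] = 30; u[1] = 45; u[2] = 48; u[3] = 21; u[4] = 45.
Since u[4] = u[1] = 45, the sequence is eventually periodic: after a pre-period of length 1 it cycles with period 3.
For i ≥ 1, u[i] depends only on (i - 1) mod 3. (26 - 1) mod 3 = 1, so u[26] = u[2] = 48.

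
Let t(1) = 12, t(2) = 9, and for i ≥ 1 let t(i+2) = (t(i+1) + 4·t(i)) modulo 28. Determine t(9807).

9

We have t(1) = 12; t(2) = 9; t(3) = 1; t(4) = 9; t(5) = 13; t(6) = 21; t(7) = 17; t(8) = 17; t(9) = 1; t(10) = 13; t(11) = 17; t(12) = 13; t(13) = 25; t(14) = 21; t(15) = 9; t(16) = 9; t(17) = 17; t(18) = 25; t(19) = 9; t(20) = 25; t(21) = 5; t(22) = 21; t(23) = 13; t(24) = 13; t(25) = 9; t(26) = 5; t(27) = 13; t(28) = 5; t(29) = 1; t(30) = 21; t(31) = 25; t(32) = 25; t(33) = 13; t(34) = 1; t(35) = 25; t(36) = 1; t(37) = 17; t(38) = 21; t(39) = 5; t(40) = 5; t(41) = 25; t(42) = 17; t(43) = 5; t(44) = 17; t(45) = 9; t(46) = 21; t(47) = 1; t(48) = 1; t(49) = 5; t(50) = 9; t(51) = 1.
Since (t(50), t(51)) = (t(2), t(3)) = (9, 1) (two consecutive terms determine the rest), the sequence is eventually periodic: after a pre-period of length 1 it cycles with period 48.
For i ≥ 2, t(i) depends only on (i - 2) mod 48. (9807 - 2) mod 48 = 13, so t(9807) = t(15) = 9.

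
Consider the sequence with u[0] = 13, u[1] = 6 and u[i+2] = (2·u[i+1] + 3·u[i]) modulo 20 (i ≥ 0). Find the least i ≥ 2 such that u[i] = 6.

We have u[0] = 13, u[1] = 6, u[2] = 11, u[3] = 0, u[4] = 13, u[5] = 6.
Since (u[4], u[5]) = (u[0], u[1]) = (13, 6) (two consecutive terms determine the rest), the sequence is periodic with period 4.
The value 6 next appears (with i ≥ 2) at u[5].

5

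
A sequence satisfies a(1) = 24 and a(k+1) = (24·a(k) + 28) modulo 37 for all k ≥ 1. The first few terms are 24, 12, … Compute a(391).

4

Computing terms: a(1) = 24,  a(2) = 12,  a(3) = 20,  a(4) = 27,  a(5) = 10,  a(6) = 9,  a(7) = 22,  a(8) = 1,  a(9) = 15,  a(10) = 18,  a(11) = 16,  a(12) = 5,  a(13) = 0,  a(14) = 28,  a(15) = 34,  a(16) = 30,  a(17) = 8,  a(18) = 35,  a(19) = 17,  a(20) = 29,  a(21) = 21,  a(22) = 14,  a(23) = 31,  a(24) = 32,  a(25) = 19,  a(26) = 3,  a(27) = 26,  a(28) = 23,  a(29) = 25,  a(30) = 36,  a(31) = 4,  a(32) = 13,  a(33) = 7,  a(34) = 11,  a(35) = 33,  a(36) = 6,  a(37) = 24.
The sequence repeats with period 36.
So a(391) = a(1 + ((391-1) mod 36)) = a(31) = 4.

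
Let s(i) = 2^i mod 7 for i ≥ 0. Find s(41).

Listing terms: s(0) = 1, s(1) = 2, s(2) = 4, s(3) = 1.
The sequence repeats with period 3.
So s(41) = s(0 + ((41-0) mod 3)) = s(2) = 4.

4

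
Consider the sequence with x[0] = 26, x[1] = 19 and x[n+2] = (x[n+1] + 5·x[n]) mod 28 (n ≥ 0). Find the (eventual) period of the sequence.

42

x[0] = 26,  x[1] = 19,  x[2] = 9,  x[3] = 20,  x[4] = 9,  x[5] = 25,  x[6] = 14,  x[7] = 27,  x[8] = 13,  x[9] = 8,  x[10] = 17,  x[11] = 1,  x[12] = 2,  x[13] = 7,  x[14] = 17,  x[15] = 24,  x[16] = 25,  x[17] = 5,  x[18] = 18,  x[19] = 15,  x[20] = 21,  x[21] = 12,  x[22] = 5,  x[23] = 9,  x[24] = 6,  x[25] = 23,  x[26] = 25,  x[27] = 0,  x[28] = 13,  x[29] = 13,  x[30] = 22,  x[31] = 3,  x[32] = 1,  x[33] = 16,  x[34] = 21,  x[35] = 17,  x[36] = 10,  x[37] = 11,  x[38] = 5,  x[39] = 4,  x[40] = 1,  x[41] = 21,  x[42] = 26,  x[43] = 19.
The sequence repeats with period 42.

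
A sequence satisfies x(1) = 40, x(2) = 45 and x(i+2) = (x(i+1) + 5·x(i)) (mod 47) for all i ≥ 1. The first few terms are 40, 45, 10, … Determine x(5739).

40

We have x(1) = 40, x(2) = 45, x(3) = 10, x(4) = 0, x(5) = 3, x(6) = 3, x(7) = 18, x(8) = 33, x(9) = 29, x(10) = 6, x(11) = 10, x(12) = 40, x(13) = 43, x(14) = 8, x(15) = 35, x(16) = 28, x(17) = 15, x(18) = 14, x(19) = 42, x(20) = 18, x(21) = 40, x(22) = 36, x(23) = 1, x(24) = 40, x(25) = 45.
The sequence repeats with period 23.
So x(5739) = x(1 + ((5739-1) mod 23)) = x(12) = 40.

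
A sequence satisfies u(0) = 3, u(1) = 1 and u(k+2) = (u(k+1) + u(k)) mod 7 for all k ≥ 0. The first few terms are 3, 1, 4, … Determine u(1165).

0

Computing terms: u(0) = 3,  u(1) = 1,  u(2) = 4,  u(3) = 5,  u(4) = 2,  u(5) = 0,  u(6) = 2,  u(7) = 2,  u(8) = 4,  u(9) = 6,  u(10) = 3,  u(11) = 2,  u(12) = 5,  u(13) = 0,  u(14) = 5,  u(15) = 5,  u(16) = 3,  u(17) = 1.
The sequence repeats with period 16.
So u(1165) = u(0 + ((1165-0) mod 16)) = u(13) = 0.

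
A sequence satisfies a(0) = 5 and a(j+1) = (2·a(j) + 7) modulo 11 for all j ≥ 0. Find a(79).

10

Listing terms: a(0) = 5; a(1) = 6; a(2) = 8; a(3) = 1; a(4) = 9; a(5) = 3; a(6) = 2; a(7) = 0; a(8) = 7; a(9) = 10; a(10) = 5.
Since a(10) = a(0) = 5, the sequence is periodic with period 10.
So a(79) = a(0 + ((79-0) mod 10)) = a(9) = 10.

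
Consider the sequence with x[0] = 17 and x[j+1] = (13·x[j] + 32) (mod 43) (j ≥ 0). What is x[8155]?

3

Computing terms: x[0] = 17; x[1] = 38; x[2] = 10; x[3] = 33; x[4] = 31; x[5] = 5; x[6] = 11; x[7] = 3; x[8] = 28; x[9] = 9; x[10] = 20; x[11] = 34; x[12] = 1; x[13] = 2; x[14] = 15; x[15] = 12; x[16] = 16; x[17] = 25; x[18] = 13; x[19] = 29; x[20] = 22; x[21] = 17.
Since x[21] = x[0] = 17, the sequence is periodic with period 21.
(8155 - 0) mod 21 = 7, so x[8155] = x[7] = 3.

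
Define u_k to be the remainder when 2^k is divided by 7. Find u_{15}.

1

Computing terms: u_1 = 2, u_2 = 4, u_3 = 1, u_4 = 2.
The sequence repeats with period 3.
So u_{15} = u_{1 + ((15-1) mod 3)} = u_3 = 1.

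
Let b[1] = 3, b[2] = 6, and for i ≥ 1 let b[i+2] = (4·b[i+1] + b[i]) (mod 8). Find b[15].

3

b[1] = 3; b[2] = 6; b[3] = 3; b[4] = 2; b[5] = 3; b[6] = 6.
The sequence repeats with period 4.
So b[15] = b[1 + ((15-1) mod 4)] = b[3] = 3.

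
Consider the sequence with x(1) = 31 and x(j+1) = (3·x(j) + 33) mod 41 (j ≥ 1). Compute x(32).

13

Computing terms: x(1) = 31; x(2) = 3; x(3) = 1; x(4) = 36; x(5) = 18; x(6) = 5; x(7) = 7; x(8) = 13; x(9) = 31.
The sequence repeats with period 8.
(32 - 1) mod 8 = 7, so x(32) = x(8) = 13.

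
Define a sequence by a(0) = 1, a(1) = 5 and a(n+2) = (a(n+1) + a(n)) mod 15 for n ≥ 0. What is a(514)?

We have a(0) = 1; a(1) = 5; a(2) = 6; a(3) = 11; a(4) = 2; a(5) = 13; a(6) = 0; a(7) = 13; a(8) = 13; a(9) = 11; a(10) = 9; a(11) = 5; a(12) = 14; a(13) = 4; a(14) = 3; a(15) = 7; a(16) = 10; a(17) = 2; a(18) = 12; a(19) = 14; a(20) = 11; a(21) = 10; a(22) = 6; a(23) = 1; a(24) = 7; a(25) = 8; a(26) = 0; a(27) = 8; a(28) = 8; a(29) = 1; a(30) = 9; a(31) = 10; a(32) = 4; a(33) = 14; a(34) = 3; a(35) = 2; a(36) = 5; a(37) = 7; a(38) = 12; a(39) = 4; a(40) = 1; a(41) = 5.
The sequence repeats with period 40.
(514 - 0) mod 40 = 34, so a(514) = a(34) = 3.

3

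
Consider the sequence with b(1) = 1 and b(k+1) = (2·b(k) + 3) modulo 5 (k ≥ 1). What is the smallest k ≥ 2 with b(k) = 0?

2

Listing terms: b(1) = 1; b(2) = 0; b(3) = 3; b(4) = 4; b(5) = 1.
The sequence repeats with period 4.
The value 0 first appears (with k ≥ 2) at b(2).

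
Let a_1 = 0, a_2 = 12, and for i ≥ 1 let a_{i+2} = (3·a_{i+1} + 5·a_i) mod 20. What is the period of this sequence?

4

We have a_1 = 0,  a_2 = 12,  a_3 = 16,  a_4 = 8,  a_5 = 4,  a_6 = 12,  a_7 = 16.
Since (a_6, a_7) = (a_2, a_3) = (12, 16) (two consecutive terms determine the rest), the sequence is eventually periodic: after a pre-period of length 1 it cycles with period 4.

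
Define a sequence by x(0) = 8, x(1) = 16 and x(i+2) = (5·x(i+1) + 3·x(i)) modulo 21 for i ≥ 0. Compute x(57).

1

x(0) = 8,  x(1) = 16,  x(2) = 20,  x(3) = 1,  x(4) = 2,  x(5) = 13,  x(6) = 8,  x(7) = 16.
The sequence repeats with period 6.
So x(57) = x(0 + ((57-0) mod 6)) = x(3) = 1.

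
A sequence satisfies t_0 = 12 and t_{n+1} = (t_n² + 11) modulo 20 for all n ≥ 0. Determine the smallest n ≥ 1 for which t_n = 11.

5

t_0 = 12,  t_1 = 15,  t_2 = 16,  t_3 = 7,  t_4 = 0,  t_5 = 11,  t_6 = 12.
The sequence repeats with period 6.
The value 11 first appears (with n ≥ 1) at t_5.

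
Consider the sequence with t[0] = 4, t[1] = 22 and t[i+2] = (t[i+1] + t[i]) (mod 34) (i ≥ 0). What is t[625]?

24

Listing terms: t[0] = 4, t[1] = 22, t[2] = 26, t[3] = 14, t[4] = 6, t[5] = 20, t[6] = 26, t[7] = 12, t[8] = 4, t[9] = 16, t[10] = 20, t[11] = 2, t[12] = 22, t[13] = 24, t[14] = 12, t[15] = 2, t[16] = 14, t[17] = 16, t[18] = 30, t[19] = 12, t[20] = 8, t[21] = 20, t[22] = 28, t[23] = 14, t[24] = 8, t[25] = 22, t[26] = 30, t[27] = 18, t[28] = 14, t[29] = 32, t[30] = 12, t[31] = 10, t[32] = 22, t[33] = 32, t[34] = 20, t[35] = 18, t[36] = 4, t[37] = 22.
The sequence repeats with period 36.
So t[625] = t[0 + ((625-0) mod 36)] = t[13] = 24.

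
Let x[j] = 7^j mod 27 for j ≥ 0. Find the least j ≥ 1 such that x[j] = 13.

x[0] = 1; x[1] = 7; x[2] = 22; x[3] = 19; x[4] = 25; x[5] = 13; x[6] = 10; x[7] = 16; x[8] = 4; x[9] = 1.
The sequence repeats with period 9.
The value 13 first appears (with j ≥ 1) at x[5].

5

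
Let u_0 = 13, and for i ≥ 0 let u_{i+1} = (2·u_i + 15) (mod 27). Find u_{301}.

Listing terms: u_0 = 13,  u_1 = 14,  u_2 = 16,  u_3 = 20,  u_4 = 1,  u_5 = 17,  u_6 = 22,  u_7 = 5,  u_8 = 25,  u_9 = 11,  u_{10} = 10,  u_{11} = 8,  u_{12} = 4,  u_{13} = 23,  u_{14} = 7,  u_{15} = 2,  u_{16} = 19,  u_{17} = 26,  u_{18} = 13.
The sequence repeats with period 18.
(301 - 0) mod 18 = 13, so u_{301} = u_{13} = 23.

23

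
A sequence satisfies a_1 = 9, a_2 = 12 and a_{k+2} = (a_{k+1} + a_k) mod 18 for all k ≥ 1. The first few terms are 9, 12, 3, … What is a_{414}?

Listing terms: a_1 = 9, a_2 = 12, a_3 = 3, a_4 = 15, a_5 = 0, a_6 = 15, a_7 = 15, a_8 = 12, a_9 = 9, a_{10} = 3, a_{11} = 12, a_{12} = 15, a_{13} = 9, a_{14} = 6, a_{15} = 15, a_{16} = 3, a_{17} = 0, a_{18} = 3, a_{19} = 3, a_{20} = 6, a_{21} = 9, a_{22} = 15, a_{23} = 6, a_{24} = 3, a_{25} = 9, a_{26} = 12.
The sequence repeats with period 24.
(414 - 1) mod 24 = 5, so a_{414} = a_6 = 15.

15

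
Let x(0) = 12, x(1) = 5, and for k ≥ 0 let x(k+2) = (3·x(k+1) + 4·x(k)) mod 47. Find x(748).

Computing terms: x(0) = 12,  x(1) = 5,  x(2) = 16,  x(3) = 21,  x(4) = 33,  x(5) = 42,  x(6) = 23,  x(7) = 2,  x(8) = 4,  x(9) = 20,  x(10) = 29,  x(11) = 26,  x(12) = 6,  x(13) = 28,  x(14) = 14,  x(15) = 13,  x(16) = 1,  x(17) = 8,  x(18) = 28,  x(19) = 22,  x(20) = 37,  x(21) = 11,  x(22) = 40,  x(23) = 23,  x(24) = 41,  x(25) = 27,  x(26) = 10,  x(27) = 44,  x(28) = 31,  x(29) = 34,  x(30) = 38,  x(31) = 15,  x(32) = 9,  x(33) = 40,  x(34) = 15,  x(35) = 17,  x(36) = 17,  x(37) = 25,  x(38) = 2,  x(39) = 12,  x(40) = 44,  x(41) = 39,  x(42) = 11,  x(43) = 1,  x(44) = 0,  x(45) = 4,  x(46) = 12,  x(47) = 5.
The sequence repeats with period 46.
So x(748) = x(0 + ((748-0) mod 46)) = x(12) = 6.

6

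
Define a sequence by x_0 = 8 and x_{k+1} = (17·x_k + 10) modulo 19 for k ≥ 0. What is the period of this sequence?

9

Computing terms: x_0 = 8, x_1 = 13, x_2 = 3, x_3 = 4, x_4 = 2, x_5 = 6, x_6 = 17, x_7 = 14, x_8 = 1, x_9 = 8.
Since x_9 = x_0 = 8, the sequence is periodic with period 9.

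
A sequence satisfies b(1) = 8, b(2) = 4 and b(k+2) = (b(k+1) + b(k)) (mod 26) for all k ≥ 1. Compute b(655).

24

We have b(1) = 8, b(2) = 4, b(3) = 12, b(4) = 16, b(5) = 2, b(6) = 18, b(7) = 20, b(8) = 12, b(9) = 6, b(10) = 18, b(11) = 24, b(12) = 16, b(13) = 14, b(14) = 4, b(15) = 18, b(16) = 22, b(17) = 14, b(18) = 10, b(19) = 24, b(20) = 8, b(21) = 6, b(22) = 14, b(23) = 20, b(24) = 8, b(25) = 2, b(26) = 10, b(27) = 12, b(28) = 22, b(29) = 8, b(30) = 4.
Since (b(29), b(30)) = (b(1), b(2)) = (8, 4) (two consecutive terms determine the rest), the sequence is periodic with period 28.
So b(655) = b(1 + ((655-1) mod 28)) = b(11) = 24.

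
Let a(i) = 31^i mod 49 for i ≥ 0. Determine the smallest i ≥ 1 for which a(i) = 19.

5

We have a(0) = 1, a(1) = 31, a(2) = 30, a(3) = 48, a(4) = 18, a(5) = 19, a(6) = 1.
Since a(6) = a(0) = 1, the sequence is periodic with period 6.
The value 19 first appears (with i ≥ 1) at a(5).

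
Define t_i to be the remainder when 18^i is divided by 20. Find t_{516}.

Computing terms: t_0 = 1; t_1 = 18; t_2 = 4; t_3 = 12; t_4 = 16; t_5 = 8; t_6 = 4.
Since t_6 = t_2 = 4, the sequence is eventually periodic: after a pre-period of length 2 it cycles with period 4.
For i ≥ 2, t_i depends only on (i - 2) mod 4. (516 - 2) mod 4 = 2, so t_{516} = t_4 = 16.

16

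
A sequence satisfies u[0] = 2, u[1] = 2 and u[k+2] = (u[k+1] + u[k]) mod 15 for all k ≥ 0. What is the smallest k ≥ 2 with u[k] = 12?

u[0] = 2, u[1] = 2, u[2] = 4, u[3] = 6, u[4] = 10, u[5] = 1, u[6] = 11, u[7] = 12, u[8] = 8, u[9] = 5, u[10] = 13, u[11] = 3, u[12] = 1, u[13] = 4, u[14] = 5, u[15] = 9, u[16] = 14, u[17] = 8, u[18] = 7, u[19] = 0, u[20] = 7, u[21] = 7, u[22] = 14, u[23] = 6, u[24] = 5, u[25] = 11, u[26] = 1, u[27] = 12, u[28] = 13, u[29] = 10, u[30] = 8, u[31] = 3, u[32] = 11, u[33] = 14, u[34] = 10, u[35] = 9, u[36] = 4, u[37] = 13, u[38] = 2, u[39] = 0, u[40] = 2, u[41] = 2.
Since (u[40], u[41]) = (u[0], u[1]) = (2, 2) (two consecutive terms determine the rest), the sequence is periodic with period 40.
The value 12 first appears (with k ≥ 2) at u[7].

7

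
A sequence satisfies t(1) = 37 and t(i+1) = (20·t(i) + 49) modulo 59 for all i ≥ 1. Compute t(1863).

24

Listing terms: t(1) = 37; t(2) = 22; t(3) = 17; t(4) = 35; t(5) = 41; t(6) = 43; t(7) = 24; t(8) = 57; t(9) = 9; t(10) = 52; t(11) = 27; t(12) = 58; t(13) = 29; t(14) = 39; t(15) = 3; t(16) = 50; t(17) = 46; t(18) = 25; t(19) = 18; t(20) = 55; t(21) = 28; t(22) = 19; t(23) = 16; t(24) = 15; t(25) = 54; t(26) = 8; t(27) = 32; t(28) = 40; t(29) = 23; t(30) = 37.
Since t(30) = t(1) = 37, the sequence is periodic with period 29.
(1863 - 1) mod 29 = 6, so t(1863) = t(7) = 24.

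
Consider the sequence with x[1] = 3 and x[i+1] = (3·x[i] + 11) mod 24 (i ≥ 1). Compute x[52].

Computing terms: x[1] = 3, x[2] = 20, x[3] = 23, x[4] = 8, x[5] = 11, x[6] = 20.
Since x[6] = x[2] = 20, the sequence is eventually periodic: after a pre-period of length 1 it cycles with period 4.
For i ≥ 2, x[i] depends only on (i - 2) mod 4. (52 - 2) mod 4 = 2, so x[52] = x[4] = 8.

8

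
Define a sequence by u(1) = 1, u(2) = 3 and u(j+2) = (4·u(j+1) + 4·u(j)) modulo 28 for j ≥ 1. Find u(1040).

24

Listing terms: u(1) = 1; u(2) = 3; u(3) = 16; u(4) = 20; u(5) = 4; u(6) = 12; u(7) = 8; u(8) = 24; u(9) = 16; u(10) = 20.
Since (u(9), u(10)) = (u(3), u(4)) = (16, 20) (two consecutive terms determine the rest), the sequence is eventually periodic: after a pre-period of length 2 it cycles with period 6.
For j ≥ 3, u(j) depends only on (j - 3) mod 6. (1040 - 3) mod 6 = 5, so u(1040) = u(8) = 24.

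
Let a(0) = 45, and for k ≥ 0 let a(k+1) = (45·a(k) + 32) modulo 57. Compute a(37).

Computing terms: a(0) = 45, a(1) = 5, a(2) = 29, a(3) = 26, a(4) = 5.
Since a(4) = a(1) = 5, the sequence is eventually periodic: after a pre-period of length 1 it cycles with period 3.
For k ≥ 1, a(k) depends only on (k - 1) mod 3. (37 - 1) mod 3 = 0, so a(37) = a(1) = 5.

5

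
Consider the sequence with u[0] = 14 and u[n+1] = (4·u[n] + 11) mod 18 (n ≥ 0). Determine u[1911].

We have u[0] = 14, u[1] = 13, u[2] = 9, u[3] = 11, u[4] = 1, u[5] = 15, u[6] = 17, u[7] = 7, u[8] = 3, u[9] = 5, u[10] = 13.
Since u[10] = u[1] = 13, the sequence is eventually periodic: after a pre-period of length 1 it cycles with period 9.
For n ≥ 1, u[n] depends only on (n - 1) mod 9. (1911 - 1) mod 9 = 2, so u[1911] = u[3] = 11.

11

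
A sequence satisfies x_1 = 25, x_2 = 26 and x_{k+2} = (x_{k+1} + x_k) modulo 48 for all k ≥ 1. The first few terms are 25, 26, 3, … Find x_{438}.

Computing terms: x_1 = 25; x_2 = 26; x_3 = 3; x_4 = 29; x_5 = 32; x_6 = 13; x_7 = 45; x_8 = 10; x_9 = 7; x_{10} = 17; x_{11} = 24; x_{12} = 41; x_{13} = 17; x_{14} = 10; x_{15} = 27; x_{16} = 37; x_{17} = 16; x_{18} = 5; x_{19} = 21; x_{20} = 26; x_{21} = 47; x_{22} = 25; x_{23} = 24; x_{24} = 1; x_{25} = 25; x_{26} = 26.
Since (x_{25}, x_{26}) = (x_1, x_2) = (25, 26) (two consecutive terms determine the rest), the sequence is periodic with period 24.
(438 - 1) mod 24 = 5, so x_{438} = x_6 = 13.

13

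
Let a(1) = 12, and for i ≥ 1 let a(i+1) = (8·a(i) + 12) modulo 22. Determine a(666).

Listing terms: a(1) = 12,  a(2) = 20,  a(3) = 18,  a(4) = 2,  a(5) = 6,  a(6) = 16,  a(7) = 8,  a(8) = 10,  a(9) = 4,  a(10) = 0,  a(11) = 12.
The sequence repeats with period 10.
So a(666) = a(1 + ((666-1) mod 10)) = a(6) = 16.

16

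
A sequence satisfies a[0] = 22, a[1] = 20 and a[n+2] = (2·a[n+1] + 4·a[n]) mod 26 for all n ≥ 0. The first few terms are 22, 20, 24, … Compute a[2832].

22

We have a[0] = 22; a[1] = 20; a[2] = 24; a[3] = 24; a[4] = 14; a[5] = 20; a[6] = 18; a[7] = 12; a[8] = 18; a[9] = 6; a[10] = 6; a[11] = 10; a[12] = 18; a[13] = 24; a[14] = 16; a[15] = 24; a[16] = 8; a[17] = 8; a[18] = 22; a[19] = 24; a[20] = 6; a[21] = 4; a[22] = 6; a[23] = 2; a[24] = 2; a[25] = 12; a[26] = 6; a[27] = 8; a[28] = 14; a[29] = 8; a[30] = 20; a[31] = 20; a[32] = 16; a[33] = 8; a[34] = 2; a[35] = 10; a[36] = 2; a[37] = 18; a[38] = 18; a[39] = 4; a[40] = 2; a[41] = 20; a[42] = 22; a[43] = 20.
The sequence repeats with period 42.
(2832 - 0) mod 42 = 18, so a[2832] = a[18] = 22.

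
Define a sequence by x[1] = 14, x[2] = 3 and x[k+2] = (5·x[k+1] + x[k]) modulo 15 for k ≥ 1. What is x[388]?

13

Listing terms: x[1] = 14, x[2] = 3, x[3] = 14, x[4] = 13, x[5] = 4, x[6] = 3, x[7] = 4, x[8] = 8, x[9] = 14, x[10] = 3.
The sequence repeats with period 8.
So x[388] = x[1 + ((388-1) mod 8)] = x[4] = 13.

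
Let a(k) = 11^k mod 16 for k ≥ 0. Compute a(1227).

Computing terms: a(0) = 1, a(1) = 11, a(2) = 9, a(3) = 3, a(4) = 1.
Since a(4) = a(0) = 1, the sequence is periodic with period 4.
(1227 - 0) mod 4 = 3, so a(1227) = a(3) = 3.

3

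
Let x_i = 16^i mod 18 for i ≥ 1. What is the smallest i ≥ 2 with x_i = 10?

We have x_1 = 16,  x_2 = 4,  x_3 = 10,  x_4 = 16.
The sequence repeats with period 3.
The value 10 first appears (with i ≥ 2) at x_3.

3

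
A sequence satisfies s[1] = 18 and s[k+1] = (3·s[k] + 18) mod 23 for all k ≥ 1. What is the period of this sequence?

We have s[1] = 18; s[2] = 3; s[3] = 4; s[4] = 7; s[5] = 16; s[6] = 20; s[7] = 9; s[8] = 22; s[9] = 15; s[10] = 17; s[11] = 0; s[12] = 18.
Since s[12] = s[1] = 18, the sequence is periodic with period 11.

11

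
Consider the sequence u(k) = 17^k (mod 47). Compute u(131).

16

Computing terms: u(1) = 17, u(2) = 7, u(3) = 25, u(4) = 2, u(5) = 34, u(6) = 14, u(7) = 3, u(8) = 4, u(9) = 21, u(10) = 28, u(11) = 6, u(12) = 8, u(13) = 42, u(14) = 9, u(15) = 12, u(16) = 16, u(17) = 37, u(18) = 18, u(19) = 24, u(20) = 32, u(21) = 27, u(22) = 36, u(23) = 1, u(24) = 17.
Since u(24) = u(1) = 17, the sequence is periodic with period 23.
So u(131) = u(1 + ((131-1) mod 23)) = u(16) = 16.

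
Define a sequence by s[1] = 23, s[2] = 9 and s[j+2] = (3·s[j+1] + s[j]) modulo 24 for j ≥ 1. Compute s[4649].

We have s[1] = 23,  s[2] = 9,  s[3] = 2,  s[4] = 15,  s[5] = 23,  s[6] = 12,  s[7] = 11,  s[8] = 21,  s[9] = 2,  s[10] = 3,  s[11] = 11,  s[12] = 12,  s[13] = 23,  s[14] = 9.
Since (s[13], s[14]) = (s[1], s[2]) = (23, 9) (two consecutive terms determine the rest), the sequence is periodic with period 12.
(4649 - 1) mod 12 = 4, so s[4649] = s[5] = 23.

23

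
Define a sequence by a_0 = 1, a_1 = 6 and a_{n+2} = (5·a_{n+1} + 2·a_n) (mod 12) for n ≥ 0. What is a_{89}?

8

a_0 = 1,  a_1 = 6,  a_2 = 8,  a_3 = 4,  a_4 = 0,  a_5 = 8,  a_6 = 4.
Since (a_5, a_6) = (a_2, a_3) = (8, 4) (two consecutive terms determine the rest), the sequence is eventually periodic: after a pre-period of length 2 it cycles with period 3.
For n ≥ 2, a_n depends only on (n - 2) mod 3. (89 - 2) mod 3 = 0, so a_{89} = a_2 = 8.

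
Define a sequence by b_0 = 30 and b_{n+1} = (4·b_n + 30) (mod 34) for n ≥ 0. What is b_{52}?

b_0 = 30; b_1 = 14; b_2 = 18; b_3 = 0; b_4 = 30.
The sequence repeats with period 4.
(52 - 0) mod 4 = 0, so b_{52} = b_0 = 30.

30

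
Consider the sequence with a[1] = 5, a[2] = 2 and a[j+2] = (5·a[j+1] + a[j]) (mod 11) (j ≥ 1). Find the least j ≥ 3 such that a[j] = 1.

a[1] = 5, a[2] = 2, a[3] = 4, a[4] = 0, a[5] = 4, a[6] = 9, a[7] = 5, a[8] = 1, a[9] = 10, a[10] = 7, a[11] = 1, a[12] = 1, a[13] = 6, a[14] = 9, a[15] = 7, a[16] = 0, a[17] = 7, a[18] = 2, a[19] = 6, a[20] = 10, a[21] = 1, a[22] = 4, a[23] = 10, a[24] = 10, a[25] = 5, a[26] = 2.
Since (a[25], a[26]) = (a[1], a[2]) = (5, 2) (two consecutive terms determine the rest), the sequence is periodic with period 24.
The value 1 first appears (with j ≥ 3) at a[8].

8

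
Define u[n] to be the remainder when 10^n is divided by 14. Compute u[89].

12

u[1] = 10,  u[2] = 2,  u[3] = 6,  u[4] = 4,  u[5] = 12,  u[6] = 8,  u[7] = 10.
Since u[7] = u[1] = 10, the sequence is periodic with period 6.
(89 - 1) mod 6 = 4, so u[89] = u[5] = 12.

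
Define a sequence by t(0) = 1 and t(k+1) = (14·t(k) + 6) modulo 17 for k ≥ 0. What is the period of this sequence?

Listing terms: t(0) = 1, t(1) = 3, t(2) = 14, t(3) = 15, t(4) = 12, t(5) = 4, t(6) = 11, t(7) = 7, t(8) = 2, t(9) = 0, t(10) = 6, t(11) = 5, t(12) = 8, t(13) = 16, t(14) = 9, t(15) = 13, t(16) = 1.
Since t(16) = t(0) = 1, the sequence is periodic with period 16.

16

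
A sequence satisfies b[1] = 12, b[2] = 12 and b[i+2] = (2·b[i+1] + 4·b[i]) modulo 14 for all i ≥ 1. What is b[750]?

b[1] = 12; b[2] = 12; b[3] = 2; b[4] = 10; b[5] = 0; b[6] = 12; b[7] = 10; b[8] = 12; b[9] = 8; b[10] = 8; b[11] = 6; b[12] = 2; b[13] = 0; b[14] = 8; b[15] = 2; b[16] = 8; b[17] = 10; b[18] = 10; b[19] = 4; b[20] = 6; b[21] = 0; b[22] = 10; b[23] = 6; b[24] = 10; b[25] = 2; b[26] = 2; b[27] = 12; b[28] = 4; b[29] = 0; b[30] = 2; b[31] = 4; b[32] = 2; b[33] = 6; b[34] = 6; b[35] = 8; b[36] = 12; b[37] = 0; b[38] = 6; b[39] = 12; b[40] = 6; b[41] = 4; b[42] = 4; b[43] = 10; b[44] = 8; b[45] = 0; b[46] = 4; b[47] = 8; b[48] = 4; b[49] = 12; b[50] = 12.
The sequence repeats with period 48.
(750 - 1) mod 48 = 29, so b[750] = b[30] = 2.

2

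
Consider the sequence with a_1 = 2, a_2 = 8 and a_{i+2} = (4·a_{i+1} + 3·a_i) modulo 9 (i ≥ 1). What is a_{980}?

We have a_1 = 2, a_2 = 8, a_3 = 2, a_4 = 5, a_5 = 8, a_6 = 2.
Since (a_5, a_6) = (a_2, a_3) = (8, 2) (two consecutive terms determine the rest), the sequence is eventually periodic: after a pre-period of length 1 it cycles with period 3.
For i ≥ 2, a_i depends only on (i - 2) mod 3. (980 - 2) mod 3 = 0, so a_{980} = a_2 = 8.

8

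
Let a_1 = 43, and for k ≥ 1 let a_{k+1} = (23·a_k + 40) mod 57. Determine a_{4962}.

33

We have a_1 = 43, a_2 = 3, a_3 = 52, a_4 = 39, a_5 = 25, a_6 = 45, a_7 = 49, a_8 = 27, a_9 = 34, a_{10} = 24, a_{11} = 22, a_{12} = 33, a_{13} = 1, a_{14} = 6, a_{15} = 7, a_{16} = 30, a_{17} = 46, a_{18} = 15, a_{19} = 43.
The sequence repeats with period 18.
(4962 - 1) mod 18 = 11, so a_{4962} = a_{12} = 33.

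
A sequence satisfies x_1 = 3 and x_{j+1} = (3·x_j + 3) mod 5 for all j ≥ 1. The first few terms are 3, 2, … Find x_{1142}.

2

x_1 = 3,  x_2 = 2,  x_3 = 4,  x_4 = 0,  x_5 = 3.
The sequence repeats with period 4.
So x_{1142} = x_{1 + ((1142-1) mod 4)} = x_2 = 2.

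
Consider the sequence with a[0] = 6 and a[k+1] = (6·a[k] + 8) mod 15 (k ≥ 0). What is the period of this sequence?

We have a[0] = 6, a[1] = 14, a[2] = 2, a[3] = 5, a[4] = 8, a[5] = 11, a[6] = 14.
Since a[6] = a[1] = 14, the sequence is eventually periodic: after a pre-period of length 1 it cycles with period 5.

5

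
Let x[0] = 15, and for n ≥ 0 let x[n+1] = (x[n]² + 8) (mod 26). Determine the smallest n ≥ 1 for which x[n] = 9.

Listing terms: x[0] = 15,  x[1] = 25,  x[2] = 9,  x[3] = 11,  x[4] = 25.
Since x[4] = x[1] = 25, the sequence is eventually periodic: after a pre-period of length 1 it cycles with period 3.
The value 9 first appears (with n ≥ 1) at x[2].

2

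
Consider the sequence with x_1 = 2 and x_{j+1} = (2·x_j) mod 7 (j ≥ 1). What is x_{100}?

2

We have x_1 = 2,  x_2 = 4,  x_3 = 1,  x_4 = 2.
Since x_4 = x_1 = 2, the sequence is periodic with period 3.
So x_{100} = x_{1 + ((100-1) mod 3)} = x_1 = 2.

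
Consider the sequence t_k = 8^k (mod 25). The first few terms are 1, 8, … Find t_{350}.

24

Computing terms: t_0 = 1,  t_1 = 8,  t_2 = 14,  t_3 = 12,  t_4 = 21,  t_5 = 18,  t_6 = 19,  t_7 = 2,  t_8 = 16,  t_9 = 3,  t_{10} = 24,  t_{11} = 17,  t_{12} = 11,  t_{13} = 13,  t_{14} = 4,  t_{15} = 7,  t_{16} = 6,  t_{17} = 23,  t_{18} = 9,  t_{19} = 22,  t_{20} = 1.
The sequence repeats with period 20.
So t_{350} = t_{0 + ((350-0) mod 20)} = t_{10} = 24.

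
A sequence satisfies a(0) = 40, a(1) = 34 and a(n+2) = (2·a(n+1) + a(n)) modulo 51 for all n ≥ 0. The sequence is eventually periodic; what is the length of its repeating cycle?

16

Computing terms: a(0) = 40, a(1) = 34, a(2) = 6, a(3) = 46, a(4) = 47, a(5) = 38, a(6) = 21, a(7) = 29, a(8) = 28, a(9) = 34, a(10) = 45, a(11) = 22, a(12) = 38, a(13) = 47, a(14) = 30, a(15) = 5, a(16) = 40, a(17) = 34.
Since (a(16), a(17)) = (a(0), a(1)) = (40, 34) (two consecutive terms determine the rest), the sequence is periodic with period 16.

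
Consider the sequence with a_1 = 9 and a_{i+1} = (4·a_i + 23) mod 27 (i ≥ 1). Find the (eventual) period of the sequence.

27

We have a_1 = 9,  a_2 = 5,  a_3 = 16,  a_4 = 6,  a_5 = 20,  a_6 = 22,  a_7 = 3,  a_8 = 8,  a_9 = 1,  a_{10} = 0,  a_{11} = 23,  a_{12} = 7,  a_{13} = 24,  a_{14} = 11,  a_{15} = 13,  a_{16} = 21,  a_{17} = 26,  a_{18} = 19,  a_{19} = 18,  a_{20} = 14,  a_{21} = 25,  a_{22} = 15,  a_{23} = 2,  a_{24} = 4,  a_{25} = 12,  a_{26} = 17,  a_{27} = 10,  a_{28} = 9.
Since a_{28} = a_1 = 9, the sequence is periodic with period 27.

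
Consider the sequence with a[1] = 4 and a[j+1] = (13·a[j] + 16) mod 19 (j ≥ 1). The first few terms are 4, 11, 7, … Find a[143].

Listing terms: a[1] = 4, a[2] = 11, a[3] = 7, a[4] = 12, a[5] = 1, a[6] = 10, a[7] = 13, a[8] = 14, a[9] = 8, a[10] = 6, a[11] = 18, a[12] = 3, a[13] = 17, a[14] = 9, a[15] = 0, a[16] = 16, a[17] = 15, a[18] = 2, a[19] = 4.
The sequence repeats with period 18.
So a[143] = a[1 + ((143-1) mod 18)] = a[17] = 15.

15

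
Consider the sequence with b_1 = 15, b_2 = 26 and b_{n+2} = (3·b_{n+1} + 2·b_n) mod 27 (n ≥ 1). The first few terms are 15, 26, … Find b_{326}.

26

Listing terms: b_1 = 15, b_2 = 26, b_3 = 0, b_4 = 25, b_5 = 21, b_6 = 5, b_7 = 3, b_8 = 19, b_9 = 9, b_{10} = 11, b_{11} = 24, b_{12} = 13, b_{13} = 6, b_{14} = 17, b_{15} = 9, b_{16} = 7, b_{17} = 12, b_{18} = 23, b_{19} = 12, b_{20} = 1, b_{21} = 0, b_{22} = 2, b_{23} = 6, b_{24} = 22, b_{25} = 24, b_{26} = 8, b_{27} = 18, b_{28} = 16, b_{29} = 3, b_{30} = 14, b_{31} = 21, b_{32} = 10, b_{33} = 18, b_{34} = 20, b_{35} = 15, b_{36} = 4, b_{37} = 15, b_{38} = 26.
Since (b_{37}, b_{38}) = (b_1, b_2) = (15, 26) (two consecutive terms determine the rest), the sequence is periodic with period 36.
(326 - 1) mod 36 = 1, so b_{326} = b_2 = 26.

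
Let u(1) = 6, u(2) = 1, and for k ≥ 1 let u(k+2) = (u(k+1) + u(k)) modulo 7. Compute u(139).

0

u(1) = 6,  u(2) = 1,  u(3) = 0,  u(4) = 1,  u(5) = 1,  u(6) = 2,  u(7) = 3,  u(8) = 5,  u(9) = 1,  u(10) = 6,  u(11) = 0,  u(12) = 6,  u(13) = 6,  u(14) = 5,  u(15) = 4,  u(16) = 2,  u(17) = 6,  u(18) = 1.
Since (u(17), u(18)) = (u(1), u(2)) = (6, 1) (two consecutive terms determine the rest), the sequence is periodic with period 16.
(139 - 1) mod 16 = 10, so u(139) = u(11) = 0.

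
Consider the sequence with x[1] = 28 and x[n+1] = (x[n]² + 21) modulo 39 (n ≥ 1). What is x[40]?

Listing terms: x[1] = 28; x[2] = 25; x[3] = 22; x[4] = 37; x[5] = 25.
Since x[5] = x[2] = 25, the sequence is eventually periodic: after a pre-period of length 1 it cycles with period 3.
For n ≥ 2, x[n] depends only on (n - 2) mod 3. (40 - 2) mod 3 = 2, so x[40] = x[4] = 37.

37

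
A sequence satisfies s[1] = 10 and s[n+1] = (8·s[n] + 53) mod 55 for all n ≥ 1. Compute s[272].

s[1] = 10, s[2] = 23, s[3] = 17, s[4] = 24, s[5] = 25, s[6] = 33, s[7] = 42, s[8] = 4, s[9] = 30, s[10] = 18, s[11] = 32, s[12] = 34, s[13] = 50, s[14] = 13, s[15] = 47, s[16] = 44, s[17] = 20, s[18] = 48, s[19] = 52, s[20] = 29, s[21] = 10.
The sequence repeats with period 20.
(272 - 1) mod 20 = 11, so s[272] = s[12] = 34.

34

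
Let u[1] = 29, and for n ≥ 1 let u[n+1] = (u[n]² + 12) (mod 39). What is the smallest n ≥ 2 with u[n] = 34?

2

u[1] = 29; u[2] = 34; u[3] = 37; u[4] = 16; u[5] = 34.
Since u[5] = u[2] = 34, the sequence is eventually periodic: after a pre-period of length 1 it cycles with period 3.
The value 34 first appears (with n ≥ 2) at u[2].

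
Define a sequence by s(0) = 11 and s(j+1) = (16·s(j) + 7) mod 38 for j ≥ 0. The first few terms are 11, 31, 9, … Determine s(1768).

Listing terms: s(0) = 11; s(1) = 31; s(2) = 9; s(3) = 37; s(4) = 29; s(5) = 15; s(6) = 19; s(7) = 7; s(8) = 5; s(9) = 11.
Since s(9) = s(0) = 11, the sequence is periodic with period 9.
(1768 - 0) mod 9 = 4, so s(1768) = s(4) = 29.

29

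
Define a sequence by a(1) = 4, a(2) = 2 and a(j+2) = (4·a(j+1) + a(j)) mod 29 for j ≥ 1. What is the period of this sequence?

14

Listing terms: a(1) = 4, a(2) = 2, a(3) = 12, a(4) = 21, a(5) = 9, a(6) = 28, a(7) = 5, a(8) = 19, a(9) = 23, a(10) = 24, a(11) = 3, a(12) = 7, a(13) = 2, a(14) = 15, a(15) = 4, a(16) = 2.
The sequence repeats with period 14.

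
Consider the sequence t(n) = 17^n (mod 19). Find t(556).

5

Listing terms: t(0) = 1, t(1) = 17, t(2) = 4, t(3) = 11, t(4) = 16, t(5) = 6, t(6) = 7, t(7) = 5, t(8) = 9, t(9) = 1.
The sequence repeats with period 9.
(556 - 0) mod 9 = 7, so t(556) = t(7) = 5.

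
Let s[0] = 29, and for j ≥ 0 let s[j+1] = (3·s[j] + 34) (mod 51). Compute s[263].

13

Listing terms: s[0] = 29; s[1] = 19; s[2] = 40; s[3] = 1; s[4] = 37; s[5] = 43; s[6] = 10; s[7] = 13; s[8] = 22; s[9] = 49; s[10] = 28; s[11] = 16; s[12] = 31; s[13] = 25; s[14] = 7; s[15] = 4; s[16] = 46; s[17] = 19.
Since s[17] = s[1] = 19, the sequence is eventually periodic: after a pre-period of length 1 it cycles with period 16.
For j ≥ 1, s[j] depends only on (j - 1) mod 16. (263 - 1) mod 16 = 6, so s[263] = s[7] = 13.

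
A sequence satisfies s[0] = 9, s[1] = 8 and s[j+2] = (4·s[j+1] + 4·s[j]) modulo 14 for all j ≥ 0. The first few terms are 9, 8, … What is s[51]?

s[0] = 9, s[1] = 8, s[2] = 12, s[3] = 10, s[4] = 4, s[5] = 0, s[6] = 2, s[7] = 8, s[8] = 12.
Since (s[7], s[8]) = (s[1], s[2]) = (8, 12) (two consecutive terms determine the rest), the sequence is eventually periodic: after a pre-period of length 1 it cycles with period 6.
For j ≥ 1, s[j] depends only on (j - 1) mod 6. (51 - 1) mod 6 = 2, so s[51] = s[3] = 10.

10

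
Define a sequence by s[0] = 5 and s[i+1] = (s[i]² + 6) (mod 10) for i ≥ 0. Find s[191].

s[0] = 5; s[1] = 1; s[2] = 7; s[3] = 5.
Since s[3] = s[0] = 5, the sequence is periodic with period 3.
So s[191] = s[0 + ((191-0) mod 3)] = s[2] = 7.

7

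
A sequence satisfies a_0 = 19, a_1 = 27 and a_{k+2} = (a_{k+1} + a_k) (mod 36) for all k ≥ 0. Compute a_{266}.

10

Listing terms: a_0 = 19; a_1 = 27; a_2 = 10; a_3 = 1; a_4 = 11; a_5 = 12; a_6 = 23; a_7 = 35; a_8 = 22; a_9 = 21; a_{10} = 7; a_{11} = 28; a_{12} = 35; a_{13} = 27; a_{14} = 26; a_{15} = 17; a_{16} = 7; a_{17} = 24; a_{18} = 31; a_{19} = 19; a_{20} = 14; a_{21} = 33; a_{22} = 11; a_{23} = 8; a_{24} = 19; a_{25} = 27.
The sequence repeats with period 24.
So a_{266} = a_{0 + ((266-0) mod 24)} = a_2 = 10.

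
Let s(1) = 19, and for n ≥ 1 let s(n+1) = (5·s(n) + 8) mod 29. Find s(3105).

s(1) = 19, s(2) = 16, s(3) = 1, s(4) = 13, s(5) = 15, s(6) = 25, s(7) = 17, s(8) = 6, s(9) = 9, s(10) = 24, s(11) = 12, s(12) = 10, s(13) = 0, s(14) = 8, s(15) = 19.
Since s(15) = s(1) = 19, the sequence is periodic with period 14.
(3105 - 1) mod 14 = 10, so s(3105) = s(11) = 12.

12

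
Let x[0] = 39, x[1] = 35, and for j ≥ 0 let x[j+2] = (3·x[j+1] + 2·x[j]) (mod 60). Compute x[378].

We have x[0] = 39, x[1] = 35, x[2] = 3, x[3] = 19, x[4] = 3, x[5] = 47, x[6] = 27, x[7] = 55, x[8] = 39, x[9] = 47, x[10] = 39, x[11] = 31, x[12] = 51, x[13] = 35, x[14] = 27, x[15] = 31, x[16] = 27, x[17] = 23, x[18] = 3, x[19] = 55, x[20] = 51, x[21] = 23, x[22] = 51, x[23] = 19, x[24] = 39, x[25] = 35.
The sequence repeats with period 24.
So x[378] = x[0 + ((378-0) mod 24)] = x[18] = 3.

3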